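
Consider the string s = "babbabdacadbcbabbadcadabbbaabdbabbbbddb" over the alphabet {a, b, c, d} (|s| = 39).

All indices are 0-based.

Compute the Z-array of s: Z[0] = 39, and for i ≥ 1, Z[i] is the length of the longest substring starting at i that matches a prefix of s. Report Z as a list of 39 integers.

[39, 0, 1, 3, 0, 1, 0, 0, 0, 0, 0, 1, 0, 5, 0, 1, 2, 0, 0, 0, 0, 0, 0, 1, 1, 2, 0, 0, 1, 0, 4, 0, 1, 1, 1, 1, 0, 0, 1]

Z[0]=39
i=1: i≥r, start 0; Z[1]=0
i=2: i≥r, start 0; Z[2]=1 extend→box=[2,3)
i=3: i≥r, start 0; Z[3]=3 extend→box=[3,6)
i=4: min(r-i=2, Z[1]=0)=0; Z[4]=0
i=5: min(r-i=1, Z[2]=1)=1; Z[5]=1
i=6: i≥r, start 0; Z[6]=0
i=7: i≥r, start 0; Z[7]=0
i=8: i≥r, start 0; Z[8]=0
i=9: i≥r, start 0; Z[9]=0
i=10: i≥r, start 0; Z[10]=0
i=11: i≥r, start 0; Z[11]=1 extend→box=[11,12)
i=12: i≥r, start 0; Z[12]=0
i=13: i≥r, start 0; Z[13]=5 extend→box=[13,18)
i=14: min(r-i=4, Z[1]=0)=0; Z[14]=0
i=15: min(r-i=3, Z[2]=1)=1; Z[15]=1
i=16: min(r-i=2, Z[3]=3)=2; Z[16]=2
i=17: min(r-i=1, Z[4]=0)=0; Z[17]=0
i=18: i≥r, start 0; Z[18]=0
i=19: i≥r, start 0; Z[19]=0
i=20: i≥r, start 0; Z[20]=0
i=21: i≥r, start 0; Z[21]=0
i=22: i≥r, start 0; Z[22]=0
i=23: i≥r, start 0; Z[23]=1 extend→box=[23,24)
i=24: i≥r, start 0; Z[24]=1 extend→box=[24,25)
i=25: i≥r, start 0; Z[25]=2 extend→box=[25,27)
i=26: min(r-i=1, Z[1]=0)=0; Z[26]=0
i=27: i≥r, start 0; Z[27]=0
i=28: i≥r, start 0; Z[28]=1 extend→box=[28,29)
i=29: i≥r, start 0; Z[29]=0
i=30: i≥r, start 0; Z[30]=4 extend→box=[30,34)
i=31: min(r-i=3, Z[1]=0)=0; Z[31]=0
i=32: min(r-i=2, Z[2]=1)=1; Z[32]=1
i=33: min(r-i=1, Z[3]=3)=1; Z[33]=1
i=34: i≥r, start 0; Z[34]=1 extend→box=[34,35)
i=35: i≥r, start 0; Z[35]=1 extend→box=[35,36)
i=36: i≥r, start 0; Z[36]=0
i=37: i≥r, start 0; Z[37]=0
i=38: i≥r, start 0; Z[38]=1 extend→box=[38,39)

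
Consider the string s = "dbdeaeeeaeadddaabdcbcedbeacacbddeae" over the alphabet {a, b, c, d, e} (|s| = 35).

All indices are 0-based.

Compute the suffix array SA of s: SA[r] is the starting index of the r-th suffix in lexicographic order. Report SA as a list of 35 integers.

[14, 15, 25, 27, 10, 33, 8, 4, 19, 16, 29, 1, 23, 26, 18, 28, 20, 13, 0, 22, 17, 12, 11, 30, 31, 2, 34, 24, 9, 32, 7, 3, 21, 6, 5]

rank→(start, suffix):
  0 → (14, 'aabdcbcedbeacacbddeae')
  1 → (15, 'abdcbcedbeacacbddeae')
  2 → (25, 'acacbddeae')
  3 → (27, 'acbddeae')
  4 → (10, 'adddaabdcbcedbeacacbddeae')
  5 → (33, 'ae')
  6 → (8, 'aeadddaabdcbcedbeacacbddeae')
  7 → (4, 'aeeeaeadddaabdcbcedbeacacbddeae')
  8 → (19, 'bcedbeacacbddeae')
  9 → (16, 'bdcbcedbeacacbddeae')
  10 → (29, 'bddeae')
  11 → (1, 'bdeaeeeaeadddaabdcbcedbeacacbddeae')
  12 → (23, 'beacacbddeae')
  13 → (26, 'cacbddeae')
  14 → (18, 'cbcedbeacacbddeae')
  15 → (28, 'cbddeae')
  16 → (20, 'cedbeacacbddeae')
  17 → (13, 'daabdcbcedbeacacbddeae')
  18 → (0, 'dbdeaeeeaeadddaabdcbcedbeacacbddeae')
  19 → (22, 'dbeacacbddeae')
  20 → (17, 'dcbcedbeacacbddeae')
  21 → (12, 'ddaabdcbcedbeacacbddeae')
  22 → (11, 'dddaabdcbcedbeacacbddeae')
  23 → (30, 'ddeae')
  24 → (31, 'deae')
  25 → (2, 'deaeeeaeadddaabdcbcedbeacacbddeae')
  26 → (34, 'e')
  27 → (24, 'eacacbddeae')
  28 → (9, 'eadddaabdcbcedbeacacbddeae')
  29 → (32, 'eae')
  30 → (7, 'eaeadddaabdcbcedbeacacbddeae')
  31 → (3, 'eaeeeaeadddaabdcbcedbeacacbddeae')
  32 → (21, 'edbeacacbddeae')
  33 → (6, 'eeaeadddaabdcbcedbeacacbddeae')
  34 → (5, 'eeeaeadddaabdcbcedbeacacbddeae')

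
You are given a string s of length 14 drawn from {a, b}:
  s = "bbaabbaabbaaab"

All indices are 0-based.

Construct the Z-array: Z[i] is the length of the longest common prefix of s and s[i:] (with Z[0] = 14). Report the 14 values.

[14, 1, 0, 0, 8, 1, 0, 0, 4, 1, 0, 0, 0, 1]

Z[0]=14
i=1: fresh scan; Z[1]=1 extend→box=[1,2)
i=2: fresh scan; Z[2]=0
i=3: fresh scan; Z[3]=0
i=4: fresh scan; Z[4]=8 extend→box=[4,12)
i=5: min(r-i=7, Z[1]=1)=1; Z[5]=1
i=6: min(r-i=6, Z[2]=0)=0; Z[6]=0
i=7: min(r-i=5, Z[3]=0)=0; Z[7]=0
i=8: min(r-i=4, Z[4]=8)=4; Z[8]=4
i=9: min(r-i=3, Z[5]=1)=1; Z[9]=1
i=10: min(r-i=2, Z[6]=0)=0; Z[10]=0
i=11: min(r-i=1, Z[7]=0)=0; Z[11]=0
i=12: fresh scan; Z[12]=0
i=13: fresh scan; Z[13]=1 extend→box=[13,14)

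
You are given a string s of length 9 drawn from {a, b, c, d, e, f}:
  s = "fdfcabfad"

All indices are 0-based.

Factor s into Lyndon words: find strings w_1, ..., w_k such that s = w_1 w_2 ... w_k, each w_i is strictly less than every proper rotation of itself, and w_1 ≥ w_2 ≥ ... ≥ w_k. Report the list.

["f", "df", "c", "abfad"]

emit factor 1: 'f' (i=0, period=1)
emit factor 2: 'df' (i=1, period=2)
emit factor 3: 'c' (i=3, period=1)
emit factor 4: 'abfad' (i=4, period=5)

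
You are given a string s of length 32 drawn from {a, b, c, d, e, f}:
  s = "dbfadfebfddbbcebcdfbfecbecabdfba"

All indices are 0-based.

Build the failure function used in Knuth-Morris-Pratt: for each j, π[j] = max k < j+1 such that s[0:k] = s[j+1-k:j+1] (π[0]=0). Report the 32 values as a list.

[0, 0, 0, 0, 1, 0, 0, 0, 0, 1, 1, 2, 0, 0, 0, 0, 0, 1, 0, 0, 0, 0, 0, 0, 0, 0, 0, 0, 1, 0, 0, 0]

π[0] = 0
j=1 s[j]='b': π[1]=0 (border '')
j=2 s[j]='f': π[2]=0 (border '')
j=3 s[j]='a': π[3]=0 (border '')
j=4 s[j]='d': π[4]=1 (border 'd')
j=5 s[j]='f': k: 1→0; π[5]=0 (border '')
j=6 s[j]='e': π[6]=0 (border '')
j=7 s[j]='b': π[7]=0 (border '')
j=8 s[j]='f': π[8]=0 (border '')
j=9 s[j]='d': π[9]=1 (border 'd')
j=10 s[j]='d': k: 1→0; π[10]=1 (border 'd')
j=11 s[j]='b': π[11]=2 (border 'db')
j=12 s[j]='b': k: 2→0; π[12]=0 (border '')
j=13 s[j]='c': π[13]=0 (border '')
j=14 s[j]='e': π[14]=0 (border '')
j=15 s[j]='b': π[15]=0 (border '')
j=16 s[j]='c': π[16]=0 (border '')
j=17 s[j]='d': π[17]=1 (border 'd')
j=18 s[j]='f': k: 1→0; π[18]=0 (border '')
j=19 s[j]='b': π[19]=0 (border '')
j=20 s[j]='f': π[20]=0 (border '')
j=21 s[j]='e': π[21]=0 (border '')
j=22 s[j]='c': π[22]=0 (border '')
j=23 s[j]='b': π[23]=0 (border '')
j=24 s[j]='e': π[24]=0 (border '')
j=25 s[j]='c': π[25]=0 (border '')
j=26 s[j]='a': π[26]=0 (border '')
j=27 s[j]='b': π[27]=0 (border '')
j=28 s[j]='d': π[28]=1 (border 'd')
j=29 s[j]='f': k: 1→0; π[29]=0 (border '')
j=30 s[j]='b': π[30]=0 (border '')
j=31 s[j]='a': π[31]=0 (border '')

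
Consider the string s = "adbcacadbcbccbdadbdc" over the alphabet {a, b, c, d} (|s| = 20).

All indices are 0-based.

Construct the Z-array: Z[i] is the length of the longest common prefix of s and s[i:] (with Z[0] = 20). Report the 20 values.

Z[0]=20
i=1: outside box; Z[1]=0
i=2: outside box; Z[2]=0
i=3: outside box; Z[3]=0
i=4: outside box; Z[4]=1 extend→box=[4,5)
i=5: outside box; Z[5]=0
i=6: outside box; Z[6]=4 extend→box=[6,10)
i=7: min(r-i=3, Z[1]=0)=0; Z[7]=0
i=8: min(r-i=2, Z[2]=0)=0; Z[8]=0
i=9: min(r-i=1, Z[3]=0)=0; Z[9]=0
i=10: outside box; Z[10]=0
i=11: outside box; Z[11]=0
i=12: outside box; Z[12]=0
i=13: outside box; Z[13]=0
i=14: outside box; Z[14]=0
i=15: outside box; Z[15]=3 extend→box=[15,18)
i=16: min(r-i=2, Z[1]=0)=0; Z[16]=0
i=17: min(r-i=1, Z[2]=0)=0; Z[17]=0
i=18: outside box; Z[18]=0
i=19: outside box; Z[19]=0

[20, 0, 0, 0, 1, 0, 4, 0, 0, 0, 0, 0, 0, 0, 0, 3, 0, 0, 0, 0]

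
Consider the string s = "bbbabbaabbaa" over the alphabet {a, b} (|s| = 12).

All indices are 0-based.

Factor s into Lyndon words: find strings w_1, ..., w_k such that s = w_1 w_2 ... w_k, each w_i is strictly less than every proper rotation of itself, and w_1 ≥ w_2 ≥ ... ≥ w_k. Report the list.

emit factor 1: 'b' (i=0, period=1)
emit factor 2: 'b' (i=1, period=1)
emit factor 3: 'b' (i=2, period=1)
emit factor 4: 'abb' (i=3, period=3)
emit factor 5: 'aabb' (i=6, period=4)
emit factor 6: 'a' (i=10, period=1)
emit factor 7: 'a' (i=11, period=1)

["b", "b", "b", "abb", "aabb", "a", "a"]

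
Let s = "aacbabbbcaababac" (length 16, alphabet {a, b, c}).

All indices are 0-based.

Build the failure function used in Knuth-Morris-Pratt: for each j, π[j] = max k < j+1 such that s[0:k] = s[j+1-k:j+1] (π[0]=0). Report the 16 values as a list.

π[0] = 0
j=1 s[j]='a': π[1]=1 (border 'a')
j=2 s[j]='c': k: 1→0; π[2]=0 (border '')
j=3 s[j]='b': π[3]=0 (border '')
j=4 s[j]='a': π[4]=1 (border 'a')
j=5 s[j]='b': k: 1→0; π[5]=0 (border '')
j=6 s[j]='b': π[6]=0 (border '')
j=7 s[j]='b': π[7]=0 (border '')
j=8 s[j]='c': π[8]=0 (border '')
j=9 s[j]='a': π[9]=1 (border 'a')
j=10 s[j]='a': π[10]=2 (border 'aa')
j=11 s[j]='b': k: 2→1→0; π[11]=0 (border '')
j=12 s[j]='a': π[12]=1 (border 'a')
j=13 s[j]='b': k: 1→0; π[13]=0 (border '')
j=14 s[j]='a': π[14]=1 (border 'a')
j=15 s[j]='c': k: 1→0; π[15]=0 (border '')

[0, 1, 0, 0, 1, 0, 0, 0, 0, 1, 2, 0, 1, 0, 1, 0]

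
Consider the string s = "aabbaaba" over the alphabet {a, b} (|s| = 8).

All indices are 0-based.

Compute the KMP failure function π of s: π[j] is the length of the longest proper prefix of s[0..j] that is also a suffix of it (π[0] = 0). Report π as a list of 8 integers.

[0, 1, 0, 0, 1, 2, 3, 1]

π[0] = 0
j=1 s[j]='a': π[1]=1 (border 'a')
j=2 s[j]='b': k: 1→0; π[2]=0 (border '')
j=3 s[j]='b': π[3]=0 (border '')
j=4 s[j]='a': π[4]=1 (border 'a')
j=5 s[j]='a': π[5]=2 (border 'aa')
j=6 s[j]='b': π[6]=3 (border 'aab')
j=7 s[j]='a': k: 3→0; π[7]=1 (border 'a')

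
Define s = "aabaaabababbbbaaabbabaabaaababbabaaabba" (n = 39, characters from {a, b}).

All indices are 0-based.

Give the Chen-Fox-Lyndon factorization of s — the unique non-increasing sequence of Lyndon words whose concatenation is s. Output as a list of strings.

["aab", "aaabababbbbaaabbabaabaaababbabaaabb", "a"]

emit factor 1: 'aab' (i=0, period=3)
emit factor 2: 'aaabababbbbaaabbabaabaaababbabaaabb' (i=3, period=35)
emit factor 3: 'a' (i=38, period=1)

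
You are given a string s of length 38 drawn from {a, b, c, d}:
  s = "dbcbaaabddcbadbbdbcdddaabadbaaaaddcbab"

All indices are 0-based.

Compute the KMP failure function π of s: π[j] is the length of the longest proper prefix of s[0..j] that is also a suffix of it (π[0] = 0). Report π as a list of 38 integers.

π[0] = 0
j=1 s[j]='b': π[1]=0 (border '')
j=2 s[j]='c': π[2]=0 (border '')
j=3 s[j]='b': π[3]=0 (border '')
j=4 s[j]='a': π[4]=0 (border '')
j=5 s[j]='a': π[5]=0 (border '')
j=6 s[j]='a': π[6]=0 (border '')
j=7 s[j]='b': π[7]=0 (border '')
j=8 s[j]='d': π[8]=1 (border 'd')
j=9 s[j]='d': k: 1→0; π[9]=1 (border 'd')
j=10 s[j]='c': k: 1→0; π[10]=0 (border '')
j=11 s[j]='b': π[11]=0 (border '')
j=12 s[j]='a': π[12]=0 (border '')
j=13 s[j]='d': π[13]=1 (border 'd')
j=14 s[j]='b': π[14]=2 (border 'db')
j=15 s[j]='b': k: 2→0; π[15]=0 (border '')
j=16 s[j]='d': π[16]=1 (border 'd')
j=17 s[j]='b': π[17]=2 (border 'db')
j=18 s[j]='c': π[18]=3 (border 'dbc')
j=19 s[j]='d': k: 3→0; π[19]=1 (border 'd')
j=20 s[j]='d': k: 1→0; π[20]=1 (border 'd')
j=21 s[j]='d': k: 1→0; π[21]=1 (border 'd')
j=22 s[j]='a': k: 1→0; π[22]=0 (border '')
j=23 s[j]='a': π[23]=0 (border '')
j=24 s[j]='b': π[24]=0 (border '')
j=25 s[j]='a': π[25]=0 (border '')
j=26 s[j]='d': π[26]=1 (border 'd')
j=27 s[j]='b': π[27]=2 (border 'db')
j=28 s[j]='a': k: 2→0; π[28]=0 (border '')
j=29 s[j]='a': π[29]=0 (border '')
j=30 s[j]='a': π[30]=0 (border '')
j=31 s[j]='a': π[31]=0 (border '')
j=32 s[j]='d': π[32]=1 (border 'd')
j=33 s[j]='d': k: 1→0; π[33]=1 (border 'd')
j=34 s[j]='c': k: 1→0; π[34]=0 (border '')
j=35 s[j]='b': π[35]=0 (border '')
j=36 s[j]='a': π[36]=0 (border '')
j=37 s[j]='b': π[37]=0 (border '')

[0, 0, 0, 0, 0, 0, 0, 0, 1, 1, 0, 0, 0, 1, 2, 0, 1, 2, 3, 1, 1, 1, 0, 0, 0, 0, 1, 2, 0, 0, 0, 0, 1, 1, 0, 0, 0, 0]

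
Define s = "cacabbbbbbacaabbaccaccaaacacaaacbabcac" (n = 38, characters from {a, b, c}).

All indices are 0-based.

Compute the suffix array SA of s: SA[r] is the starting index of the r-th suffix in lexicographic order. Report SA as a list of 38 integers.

rank | idx | suffix
   0 |  22 | aaacacaaacbabcac
   1 |  28 | aaacbabcac
   2 |  12 | aabbaccaccaaacacaaacbabcac
   3 |  23 | aacacaaacbabcac
   4 |  29 | aacbabcac
   5 |  13 | abbaccaccaaacacaaacbabcac
   6 |   3 | abbbbbbacaabbaccaccaaacacaaacbabcac
   7 |  33 | abcac
   8 |  36 | ac
   9 |  26 | acaaacbabcac
  10 |  10 | acaabbaccaccaaacacaaacbabcac
  11 |   1 | acabbbbbbacaabbaccaccaaacacaaacbabcac
  12 |  24 | acacaaacbabcac
  13 |  30 | acbabcac
  14 |  19 | accaaacacaaacbabcac
  15 |  16 | accaccaaacacaaacbabcac
  16 |  32 | babcac
  17 |   9 | bacaabbaccaccaaacacaaacbabcac
  18 |  15 | baccaccaaacacaaacbabcac
  19 |   8 | bbacaabbaccaccaaacacaaacbabcac
  20 |  14 | bbaccaccaaacacaaacbabcac
  21 |   7 | bbbacaabbaccaccaaacacaaacbabcac
  22 |   6 | bbbbacaabbaccaccaaacacaaacbabcac
  23 |   5 | bbbbbacaabbaccaccaaacacaaacbabcac
  24 |   4 | bbbbbbacaabbaccaccaaacacaaacbabcac
  25 |  34 | bcac
  26 |  37 | c
  27 |  21 | caaacacaaacbabcac
  28 |  27 | caaacbabcac
  29 |  11 | caabbaccaccaaacacaaacbabcac
  30 |   2 | cabbbbbbacaabbaccaccaaacacaaacbabcac
  31 |  35 | cac
  32 |  25 | cacaaacbabcac
  33 |   0 | cacabbbbbbacaabbaccaccaaacacaaacbabcac
  34 |  18 | caccaaacacaaacbabcac
  35 |  31 | cbabcac
  36 |  20 | ccaaacacaaacbabcac
  37 |  17 | ccaccaaacacaaacbabcac

[22, 28, 12, 23, 29, 13, 3, 33, 36, 26, 10, 1, 24, 30, 19, 16, 32, 9, 15, 8, 14, 7, 6, 5, 4, 34, 37, 21, 27, 11, 2, 35, 25, 0, 18, 31, 20, 17]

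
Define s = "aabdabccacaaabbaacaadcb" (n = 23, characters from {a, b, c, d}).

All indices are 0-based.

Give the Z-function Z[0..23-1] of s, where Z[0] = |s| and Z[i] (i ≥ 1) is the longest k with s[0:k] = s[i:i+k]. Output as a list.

[23, 1, 0, 0, 1, 0, 0, 0, 1, 0, 2, 3, 1, 0, 0, 2, 1, 0, 2, 1, 0, 0, 0]

Z[0]=23
i=1: outside box; Z[1]=1 extend→box=[1,2)
i=2: outside box; Z[2]=0
i=3: outside box; Z[3]=0
i=4: outside box; Z[4]=1 extend→box=[4,5)
i=5: outside box; Z[5]=0
i=6: outside box; Z[6]=0
i=7: outside box; Z[7]=0
i=8: outside box; Z[8]=1 extend→box=[8,9)
i=9: outside box; Z[9]=0
i=10: outside box; Z[10]=2 extend→box=[10,12)
i=11: min(r-i=1, Z[1]=1)=1; Z[11]=3 extend→box=[11,14)
i=12: min(r-i=2, Z[1]=1)=1; Z[12]=1
i=13: min(r-i=1, Z[2]=0)=0; Z[13]=0
i=14: outside box; Z[14]=0
i=15: outside box; Z[15]=2 extend→box=[15,17)
i=16: min(r-i=1, Z[1]=1)=1; Z[16]=1
i=17: outside box; Z[17]=0
i=18: outside box; Z[18]=2 extend→box=[18,20)
i=19: min(r-i=1, Z[1]=1)=1; Z[19]=1
i=20: outside box; Z[20]=0
i=21: outside box; Z[21]=0
i=22: outside box; Z[22]=0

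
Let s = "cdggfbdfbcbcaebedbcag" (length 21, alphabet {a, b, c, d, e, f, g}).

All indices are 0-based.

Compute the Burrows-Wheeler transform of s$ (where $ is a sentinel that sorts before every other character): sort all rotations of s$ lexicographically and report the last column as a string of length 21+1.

gcccdffebbb$ebcabdgagd

rank  rotation                last
    0  $cdggfbdfbcbcaebedbcag  g
    1  aebedbcag$cdggfbdfbcbc  c
    2  ag$cdggfbdfbcbcaebedbc  c
    3  bcaebedbcag$cdggfbdfbc  c
    4  bcag$cdggfbdfbcbcaebed  d
    5  bcbcaebedbcag$cdggfbdf  f
    6  bdfbcbcaebedbcag$cdggf  f
    7  bedbcag$cdggfbdfbcbcae  e
    8  caebedbcag$cdggfbdfbcb  b
    9  cag$cdggfbdfbcbcaebedb  b
   10  cbcaebedbcag$cdggfbdfb  b
   11  cdggfbdfbcbcaebedbcag$  $
   12  dbcag$cdggfbdfbcbcaebe  e
   13  dfbcbcaebedbcag$cdggfb  b
   14  dggfbdfbcbcaebedbcag$c  c
   15  ebedbcag$cdggfbdfbcbca  a
   16  edbcag$cdggfbdfbcbcaeb  b
   17  fbcbcaebedbcag$cdggfbd  d
   18  fbdfbcbcaebedbcag$cdgg  g
   19  g$cdggfbdfbcbcaebedbca  a
   20  gfbdfbcbcaebedbcag$cdg  g
   21  ggfbdfbcbcaebedbcag$cd  d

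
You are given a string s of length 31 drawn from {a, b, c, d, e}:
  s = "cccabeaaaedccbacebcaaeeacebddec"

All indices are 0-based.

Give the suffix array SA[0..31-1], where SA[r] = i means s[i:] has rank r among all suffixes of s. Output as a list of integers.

rank | idx | suffix
   0 |   6 | aaaedccbacebcaaeeacebddec
   1 |   7 | aaedccbacebcaaeeacebddec
   2 |  19 | aaeeacebddec
   3 |   3 | abeaaaedccbacebcaaeeacebddec
   4 |  14 | acebcaaeeacebddec
   5 |  23 | acebddec
   6 |   8 | aedccbacebcaaeeacebddec
   7 |  20 | aeeacebddec
   8 |  13 | bacebcaaeeacebddec
   9 |  17 | bcaaeeacebddec
  10 |  26 | bddec
  11 |   4 | beaaaedccbacebcaaeeacebddec
  12 |  30 | c
  13 |  18 | caaeeacebddec
  14 |   2 | cabeaaaedccbacebcaaeeacebddec
  15 |  12 | cbacebcaaeeacebddec
  16 |   1 | ccabeaaaedccbacebcaaeeacebddec
  17 |  11 | ccbacebcaaeeacebddec
  18 |   0 | cccabeaaaedccbacebcaaeeacebddec
  19 |  15 | cebcaaeeacebddec
  20 |  24 | cebddec
  21 |  10 | dccbacebcaaeeacebddec
  22 |  27 | ddec
  23 |  28 | dec
  24 |   5 | eaaaedccbacebcaaeeacebddec
  25 |  22 | eacebddec
  26 |  16 | ebcaaeeacebddec
  27 |  25 | ebddec
  28 |  29 | ec
  29 |   9 | edccbacebcaaeeacebddec
  30 |  21 | eeacebddec

[6, 7, 19, 3, 14, 23, 8, 20, 13, 17, 26, 4, 30, 18, 2, 12, 1, 11, 0, 15, 24, 10, 27, 28, 5, 22, 16, 25, 29, 9, 21]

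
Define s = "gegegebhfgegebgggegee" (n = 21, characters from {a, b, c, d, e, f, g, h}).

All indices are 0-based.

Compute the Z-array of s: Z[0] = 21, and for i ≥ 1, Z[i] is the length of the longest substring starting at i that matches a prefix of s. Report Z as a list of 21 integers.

[21, 0, 4, 0, 2, 0, 0, 0, 0, 4, 0, 2, 0, 0, 1, 1, 4, 0, 2, 0, 0]

Z[0]=21
i=1: fresh scan; Z[1]=0
i=2: fresh scan; Z[2]=4 scan→box=[2,6)
i=3: min(r-i=3, Z[1]=0)=0; Z[3]=0
i=4: min(r-i=2, Z[2]=4)=2; Z[4]=2
i=5: min(r-i=1, Z[3]=0)=0; Z[5]=0
i=6: fresh scan; Z[6]=0
i=7: fresh scan; Z[7]=0
i=8: fresh scan; Z[8]=0
i=9: fresh scan; Z[9]=4 scan→box=[9,13)
i=10: min(r-i=3, Z[1]=0)=0; Z[10]=0
i=11: min(r-i=2, Z[2]=4)=2; Z[11]=2
i=12: min(r-i=1, Z[3]=0)=0; Z[12]=0
i=13: fresh scan; Z[13]=0
i=14: fresh scan; Z[14]=1 scan→box=[14,15)
i=15: fresh scan; Z[15]=1 scan→box=[15,16)
i=16: fresh scan; Z[16]=4 scan→box=[16,20)
i=17: min(r-i=3, Z[1]=0)=0; Z[17]=0
i=18: min(r-i=2, Z[2]=4)=2; Z[18]=2
i=19: min(r-i=1, Z[3]=0)=0; Z[19]=0
i=20: fresh scan; Z[20]=0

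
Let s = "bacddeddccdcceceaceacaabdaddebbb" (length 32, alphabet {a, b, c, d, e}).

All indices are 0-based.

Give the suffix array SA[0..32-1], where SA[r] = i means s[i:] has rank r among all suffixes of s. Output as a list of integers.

[21, 22, 19, 1, 16, 25, 31, 0, 30, 29, 23, 20, 8, 11, 9, 2, 17, 14, 12, 24, 7, 10, 6, 26, 3, 27, 4, 18, 15, 28, 13, 5]

sorted suffixes:
  #0 SA[0]=21  'aabdaddebbb'
  #1 SA[1]=22  'abdaddebbb'
  #2 SA[2]=19  'acaabdaddebbb'
  #3 SA[3]=1  'acddeddccdcceceaceacaabdaddebbb'
  #4 SA[4]=16  'aceacaabdaddebbb'
  #5 SA[5]=25  'addebbb'
  #6 SA[6]=31  'b'
  #7 SA[7]=0  'bacddeddccdcceceaceacaabdaddebbb'
  #8 SA[8]=30  'bb'
  #9 SA[9]=29  'bbb'
  #10 SA[10]=23  'bdaddebbb'
  #11 SA[11]=20  'caabdaddebbb'
  #12 SA[12]=8  'ccdcceceaceacaabdaddebbb'
  #13 SA[13]=11  'cceceaceacaabdaddebbb'
  #14 SA[14]=9  'cdcceceaceacaabdaddebbb'
  #15 SA[15]=2  'cddeddccdcceceaceacaabdaddebbb'
  #16 SA[16]=17  'ceacaabdaddebbb'
  #17 SA[17]=14  'ceaceacaabdaddebbb'
  #18 SA[18]=12  'ceceaceacaabdaddebbb'
  #19 SA[19]=24  'daddebbb'
  #20 SA[20]=7  'dccdcceceaceacaabdaddebbb'
  #21 SA[21]=10  'dcceceaceacaabdaddebbb'
  #22 SA[22]=6  'ddccdcceceaceacaabdaddebbb'
  #23 SA[23]=26  'ddebbb'
  #24 SA[24]=3  'ddeddccdcceceaceacaabdaddebbb'
  #25 SA[25]=27  'debbb'
  #26 SA[26]=4  'deddccdcceceaceacaabdaddebbb'
  #27 SA[27]=18  'eacaabdaddebbb'
  #28 SA[28]=15  'eaceacaabdaddebbb'
  #29 SA[29]=28  'ebbb'
  #30 SA[30]=13  'eceaceacaabdaddebbb'
  #31 SA[31]=5  'eddccdcceceaceacaabdaddebbb'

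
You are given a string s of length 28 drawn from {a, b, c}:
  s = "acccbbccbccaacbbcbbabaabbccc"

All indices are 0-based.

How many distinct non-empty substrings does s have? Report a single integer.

353

rank→(start, suffix):
  0 → (21, 'aabbccc')
  1 → (11, 'aacbbcbbabaabbccc')
  2 → (19, 'abaabbccc')
  3 → (22, 'abbccc')
  4 → (12, 'acbbcbbabaabbccc')
  5 → (0, 'acccbbccbccaacbbcbbabaabbccc')
  6 → (20, 'baabbccc')
  7 → (18, 'babaabbccc')
  8 → (17, 'bbabaabbccc')
  9 → (14, 'bbcbbabaabbccc')
  10 → (4, 'bbccbccaacbbcbbabaabbccc')
  11 → (23, 'bbccc')
  12 → (15, 'bcbbabaabbccc')
  13 → (8, 'bccaacbbcbbabaabbccc')
  14 → (5, 'bccbccaacbbcbbabaabbccc')
  15 → (24, 'bccc')
  16 → (27, 'c')
  17 → (10, 'caacbbcbbabaabbccc')
  18 → (16, 'cbbabaabbccc')
  19 → (13, 'cbbcbbabaabbccc')
  20 → (3, 'cbbccbccaacbbcbbabaabbccc')
  21 → (7, 'cbccaacbbcbbabaabbccc')
  22 → (26, 'cc')
  23 → (9, 'ccaacbbcbbabaabbccc')
  24 → (2, 'ccbbccbccaacbbcbbabaabbccc')
  25 → (6, 'ccbccaacbbcbbabaabbccc')
  26 → (25, 'ccc')
  27 → (1, 'cccbbccbccaacbbcbbabaabbccc')

SA = [21, 11, 19, 22, 12, 0, 20, 18, 17, 14, 4, 23, 15, 8, 5, 24, 27, 10, 16, 13, 3, 7, 26, 9, 2, 6, 25, 1]
i: (SA[i-1],SA[i]) lcp shared
  1: (21,11) 2 'aa'
  2: (11,19) 1 'a'
  3: (19,22) 2 'ab'
  4: (22,12) 1 'a'
  5: (12,0) 2 'ac'
  6: (0,20) 0 ''
  7: (20,18) 2 'ba'
  8: (18,17) 1 'b'
  9: (17,14) 2 'bb'
  10: (14,4) 3 'bbc'
  11: (4,23) 4 'bbcc'
  12: (23,15) 1 'b'
  13: (15,8) 2 'bc'
  14: (8,5) 3 'bcc'
  15: (5,24) 3 'bcc'
  16: (24,27) 0 ''
  17: (27,10) 1 'c'
  18: (10,16) 1 'c'
  19: (16,13) 3 'cbb'
  20: (13,3) 4 'cbbc'
  21: (3,7) 2 'cb'
  22: (7,26) 1 'c'
  23: (26,9) 2 'cc'
  24: (9,2) 2 'cc'
  25: (2,6) 3 'ccb'
  26: (6,25) 2 'cc'
  27: (25,1) 3 'ccc'

n(n+1)/2 = 28·29/2 = 406
Σ LCP = 0 + 2 + 1 + 2 + 1 + 2 + 0 + 2 + 1 + 2 + 3 + 4 + 1 + 2 + 3 + 3 + 0 + 1 + 1 + 3 + 4 + 2 + 1 + 2 + 2 + 3 + 2 + 3 = 53
distinct = 406 − 53 = 353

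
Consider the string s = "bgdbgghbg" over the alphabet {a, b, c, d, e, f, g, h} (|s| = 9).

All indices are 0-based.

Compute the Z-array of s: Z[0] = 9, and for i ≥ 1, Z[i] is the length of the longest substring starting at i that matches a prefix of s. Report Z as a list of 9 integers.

[9, 0, 0, 2, 0, 0, 0, 2, 0]

Z[0]=9
i=1: i≥r, start 0; Z[1]=0
i=2: i≥r, start 0; Z[2]=0
i=3: i≥r, start 0; Z[3]=2 grow→box=[3,5)
i=4: min(r-i=1, Z[1]=0)=0; Z[4]=0
i=5: i≥r, start 0; Z[5]=0
i=6: i≥r, start 0; Z[6]=0
i=7: i≥r, start 0; Z[7]=2 grow→box=[7,9)
i=8: min(r-i=1, Z[1]=0)=0; Z[8]=0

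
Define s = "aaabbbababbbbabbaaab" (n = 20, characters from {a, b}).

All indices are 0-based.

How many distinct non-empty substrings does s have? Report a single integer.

161

rank→(start, suffix):
  0 → (16, 'aaab')
  1 → (0, 'aaabbbababbbbabbaaab')
  2 → (17, 'aab')
  3 → (1, 'aabbbababbbbabbaaab')
  4 → (18, 'ab')
  5 → (6, 'ababbbbabbaaab')
  6 → (13, 'abbaaab')
  7 → (2, 'abbbababbbbabbaaab')
  8 → (8, 'abbbbabbaaab')
  9 → (19, 'b')
  10 → (15, 'baaab')
  11 → (5, 'bababbbbabbaaab')
  12 → (12, 'babbaaab')
  13 → (7, 'babbbbabbaaab')
  14 → (14, 'bbaaab')
  15 → (4, 'bbababbbbabbaaab')
  16 → (11, 'bbabbaaab')
  17 → (3, 'bbbababbbbabbaaab')
  18 → (10, 'bbbabbaaab')
  19 → (9, 'bbbbabbaaab')

SA = [16, 0, 17, 1, 18, 6, 13, 2, 8, 19, 15, 5, 12, 7, 14, 4, 11, 3, 10, 9]
[i] adj suffixes → lcp
  [1] 16/0 → 4 ('aaab')
  [2] 0/17 → 2 ('aa')
  [3] 17/1 → 3 ('aab')
  [4] 1/18 → 1 ('a')
  [5] 18/6 → 2 ('ab')
  [6] 6/13 → 2 ('ab')
  [7] 13/2 → 3 ('abb')
  [8] 2/8 → 4 ('abbb')
  [9] 8/19 → 0 ('')
  [10] 19/15 → 1 ('b')
  [11] 15/5 → 2 ('ba')
  [12] 5/12 → 3 ('bab')
  [13] 12/7 → 4 ('babb')
  [14] 7/14 → 1 ('b')
  [15] 14/4 → 3 ('bba')
  [16] 4/11 → 4 ('bbab')
  [17] 11/3 → 2 ('bb')
  [18] 3/10 → 5 ('bbbab')
  [19] 10/9 → 3 ('bbb')

n(n+1)/2 = 20·21/2 = 210
Σ LCP = 0 + 4 + 2 + 3 + 1 + 2 + 2 + 3 + 4 + 0 + 1 + 2 + 3 + 4 + 1 + 3 + 4 + 2 + 5 + 3 = 49
distinct = 210 − 49 = 161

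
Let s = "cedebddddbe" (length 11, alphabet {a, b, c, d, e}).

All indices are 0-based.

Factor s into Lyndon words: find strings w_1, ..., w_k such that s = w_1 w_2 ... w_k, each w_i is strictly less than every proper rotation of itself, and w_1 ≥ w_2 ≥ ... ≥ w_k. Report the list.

emit factor 1: 'cede' (i=0, period=4)
emit factor 2: 'bddddbe' (i=4, period=7)

["cede", "bddddbe"]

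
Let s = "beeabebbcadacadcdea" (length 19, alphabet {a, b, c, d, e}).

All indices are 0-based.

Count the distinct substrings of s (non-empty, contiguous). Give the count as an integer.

rank→(start, suffix):
  0 → (18, 'a')
  1 → (3, 'abebbcadacadcdea')
  2 → (11, 'acadcdea')
  3 → (9, 'adacadcdea')
  4 → (13, 'adcdea')
  5 → (6, 'bbcadacadcdea')
  6 → (7, 'bcadacadcdea')
  7 → (4, 'bebbcadacadcdea')
  8 → (0, 'beeabebbcadacadcdea')
  9 → (8, 'cadacadcdea')
  10 → (12, 'cadcdea')
  11 → (15, 'cdea')
  12 → (10, 'dacadcdea')
  13 → (14, 'dcdea')
  14 → (16, 'dea')
  15 → (17, 'ea')
  16 → (2, 'eabebbcadacadcdea')
  17 → (5, 'ebbcadacadcdea')
  18 → (1, 'eeabebbcadacadcdea')

SA = [18, 3, 11, 9, 13, 6, 7, 4, 0, 8, 12, 15, 10, 14, 16, 17, 2, 5, 1]
rank  pair      lcp
   1  s[18:],s[3:]  1  'a'
   2  s[3:],s[11:]  1  'a'
   3  s[11:],s[9:]  1  'a'
   4  s[9:],s[13:]  2  'ad'
   5  s[13:],s[6:]  0  ''
   6  s[6:],s[7:]  1  'b'
   7  s[7:],s[4:]  1  'b'
   8  s[4:],s[0:]  2  'be'
   9  s[0:],s[8:]  0  ''
  10  s[8:],s[12:]  3  'cad'
  11  s[12:],s[15:]  1  'c'
  12  s[15:],s[10:]  0  ''
  13  s[10:],s[14:]  1  'd'
  14  s[14:],s[16:]  1  'd'
  15  s[16:],s[17:]  0  ''
  16  s[17:],s[2:]  2  'ea'
  17  s[2:],s[5:]  1  'e'
  18  s[5:],s[1:]  1  'e'

n(n+1)/2 = 19·20/2 = 190
Σ LCP = 0 + 1 + 1 + 1 + 2 + 0 + 1 + 1 + 2 + 0 + 3 + 1 + 0 + 1 + 1 + 0 + 2 + 1 + 1 = 19
distinct = 190 − 19 = 171

171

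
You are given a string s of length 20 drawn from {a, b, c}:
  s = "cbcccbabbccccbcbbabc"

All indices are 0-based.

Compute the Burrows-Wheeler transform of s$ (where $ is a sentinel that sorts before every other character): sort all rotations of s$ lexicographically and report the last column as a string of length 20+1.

rank  rotation               last
    0  $cbcccbabbccccbcbbabc  c
    1  abbccccbcbbabc$cbcccb  b
    2  abc$cbcccbabbccccbcbb  b
    3  babbccccbcbbabc$cbccc  c
    4  babc$cbcccbabbccccbcb  b
    5  bbabc$cbcccbabbccccbc  c
    6  bbccccbcbbabc$cbcccba  a
    7  bc$cbcccbabbccccbcbba  a
    8  bcbbabc$cbcccbabbcccc  c
    9  bcccbabbccccbcbbabc$c  c
   10  bccccbcbbabc$cbcccbab  b
   11  c$cbcccbabbccccbcbbab  b
   12  cbabbccccbcbbabc$cbcc  c
   13  cbbabc$cbcccbabbccccb  b
   14  cbcbbabc$cbcccbabbccc  c
   15  cbcccbabbccccbcbbabc$  $
   16  ccbabbccccbcbbabc$cbc  c
   17  ccbcbbabc$cbcccbabbcc  c
   18  cccbabbccccbcbbabc$cb  b
   19  cccbcbbabc$cbcccbabbc  c
   20  ccccbcbbabc$cbcccbabb  b

cbbcbcaaccbbcbc$ccbcb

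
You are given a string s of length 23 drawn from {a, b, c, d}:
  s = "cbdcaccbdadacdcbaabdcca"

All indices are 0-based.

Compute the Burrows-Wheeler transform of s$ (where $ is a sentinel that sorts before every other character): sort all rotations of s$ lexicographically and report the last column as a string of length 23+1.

acbacddcccacddc$daaabbcb

rank  rotation                  last
    0  $cbdcaccbdadacdcbaabdcca  a
    1  a$cbdcaccbdadacdcbaabdcc  c
    2  aabdcca$cbdcaccbdadacdcb  b
    3  abdcca$cbdcaccbdadacdcba  a
    4  accbdadacdcbaabdcca$cbdc  c
    5  acdcbaabdcca$cbdcaccbdad  d
    6  adacdcbaabdcca$cbdcaccbd  d
    7  baabdcca$cbdcaccbdadacdc  c
    8  bdadacdcbaabdcca$cbdcacc  c
    9  bdcaccbdadacdcbaabdcca$c  c
   10  bdcca$cbdcaccbdadacdcbaa  a
   11  ca$cbdcaccbdadacdcbaabdc  c
   12  caccbdadacdcbaabdcca$cbd  d
   13  cbaabdcca$cbdcaccbdadacd  d
   14  cbdadacdcbaabdcca$cbdcac  c
   15  cbdcaccbdadacdcbaabdcca$  $
   16  cca$cbdcaccbdadacdcbaabd  d
   17  ccbdadacdcbaabdcca$cbdca  a
   18  cdcbaabdcca$cbdcaccbdada  a
   19  dacdcbaabdcca$cbdcaccbda  a
   20  dadacdcbaabdcca$cbdcaccb  b
   21  dcaccbdadacdcbaabdcca$cb  b
   22  dcbaabdcca$cbdcaccbdadac  c
   23  dcca$cbdcaccbdadacdcbaab  b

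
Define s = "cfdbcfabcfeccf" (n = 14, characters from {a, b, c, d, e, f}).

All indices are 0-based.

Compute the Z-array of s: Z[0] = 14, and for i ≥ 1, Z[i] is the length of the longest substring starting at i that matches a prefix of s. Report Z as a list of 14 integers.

Z[0]=14
i=1: outside box; Z[1]=0
i=2: outside box; Z[2]=0
i=3: outside box; Z[3]=0
i=4: outside box; Z[4]=2 scan→box=[4,6)
i=5: min(r-i=1, Z[1]=0)=0; Z[5]=0
i=6: outside box; Z[6]=0
i=7: outside box; Z[7]=0
i=8: outside box; Z[8]=2 scan→box=[8,10)
i=9: min(r-i=1, Z[1]=0)=0; Z[9]=0
i=10: outside box; Z[10]=0
i=11: outside box; Z[11]=1 scan→box=[11,12)
i=12: outside box; Z[12]=2 scan→box=[12,14)
i=13: min(r-i=1, Z[1]=0)=0; Z[13]=0

[14, 0, 0, 0, 2, 0, 0, 0, 2, 0, 0, 1, 2, 0]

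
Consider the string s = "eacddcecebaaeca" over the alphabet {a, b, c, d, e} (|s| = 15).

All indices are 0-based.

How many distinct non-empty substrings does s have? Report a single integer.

108

rank | idx | suffix
   0 |  14 | a
   1 |  10 | aaeca
   2 |   1 | acddcecebaaeca
   3 |  11 | aeca
   4 |   9 | baaeca
   5 |  13 | ca
   6 |   2 | cddcecebaaeca
   7 |   7 | cebaaeca
   8 |   5 | cecebaaeca
   9 |   4 | dcecebaaeca
  10 |   3 | ddcecebaaeca
  11 |   0 | eacddcecebaaeca
  12 |   8 | ebaaeca
  13 |  12 | eca
  14 |   6 | ecebaaeca

SA = [14, 10, 1, 11, 9, 13, 2, 7, 5, 4, 3, 0, 8, 12, 6]
rank  pair      lcp
   1  s[14:],s[10:]  1  'a'
   2  s[10:],s[1:]  1  'a'
   3  s[1:],s[11:]  1  'a'
   4  s[11:],s[9:]  0  ''
   5  s[9:],s[13:]  0  ''
   6  s[13:],s[2:]  1  'c'
   7  s[2:],s[7:]  1  'c'
   8  s[7:],s[5:]  2  'ce'
   9  s[5:],s[4:]  0  ''
  10  s[4:],s[3:]  1  'd'
  11  s[3:],s[0:]  0  ''
  12  s[0:],s[8:]  1  'e'
  13  s[8:],s[12:]  1  'e'
  14  s[12:],s[6:]  2  'ec'

n(n+1)/2 = 15·16/2 = 120
Σ LCP = 0 + 1 + 1 + 1 + 0 + 0 + 1 + 1 + 2 + 0 + 1 + 0 + 1 + 1 + 2 = 12
distinct = 120 − 12 = 108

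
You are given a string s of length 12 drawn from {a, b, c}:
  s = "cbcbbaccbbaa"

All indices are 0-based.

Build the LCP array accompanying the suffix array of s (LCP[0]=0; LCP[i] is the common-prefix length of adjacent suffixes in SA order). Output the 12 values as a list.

[0, 1, 1, 0, 2, 1, 3, 1, 0, 4, 2, 1]

rank→(start, suffix):
  0 → (11, 'a')
  1 → (10, 'aa')
  2 → (5, 'accbbaa')
  3 → (9, 'baa')
  4 → (4, 'baccbbaa')
  5 → (8, 'bbaa')
  6 → (3, 'bbaccbbaa')
  7 → (1, 'bcbbaccbbaa')
  8 → (7, 'cbbaa')
  9 → (2, 'cbbaccbbaa')
  10 → (0, 'cbcbbaccbbaa')
  11 → (6, 'ccbbaa')

SA = [11, 10, 5, 9, 4, 8, 3, 1, 7, 2, 0, 6]
i: (SA[i-1],SA[i]) lcp shared
  1: (11,10) 1 'a'
  2: (10,5) 1 'a'
  3: (5,9) 0 ''
  4: (9,4) 2 'ba'
  5: (4,8) 1 'b'
  6: (8,3) 3 'bba'
  7: (3,1) 1 'b'
  8: (1,7) 0 ''
  9: (7,2) 4 'cbba'
  10: (2,0) 2 'cb'
  11: (0,6) 1 'c'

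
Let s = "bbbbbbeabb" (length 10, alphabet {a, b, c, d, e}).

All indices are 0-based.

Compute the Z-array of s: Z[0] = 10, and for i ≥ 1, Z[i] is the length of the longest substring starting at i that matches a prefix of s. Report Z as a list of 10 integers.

[10, 5, 4, 3, 2, 1, 0, 0, 2, 1]

Z[0]=10
i=1: i≥r, start 0; Z[1]=5 grow→box=[1,6)
i=2: min(r-i=4, Z[1]=5)=4; Z[2]=4
i=3: min(r-i=3, Z[2]=4)=3; Z[3]=3
i=4: min(r-i=2, Z[3]=3)=2; Z[4]=2
i=5: min(r-i=1, Z[4]=2)=1; Z[5]=1
i=6: i≥r, start 0; Z[6]=0
i=7: i≥r, start 0; Z[7]=0
i=8: i≥r, start 0; Z[8]=2 grow→box=[8,10)
i=9: min(r-i=1, Z[1]=5)=1; Z[9]=1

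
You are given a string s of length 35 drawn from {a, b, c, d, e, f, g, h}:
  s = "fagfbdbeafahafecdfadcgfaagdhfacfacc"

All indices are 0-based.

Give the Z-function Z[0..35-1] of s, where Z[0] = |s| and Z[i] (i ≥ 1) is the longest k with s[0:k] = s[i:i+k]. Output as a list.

[35, 0, 0, 1, 0, 0, 0, 0, 0, 2, 0, 0, 0, 1, 0, 0, 0, 2, 0, 0, 0, 0, 2, 0, 0, 0, 0, 0, 2, 0, 0, 2, 0, 0, 0]

Z[0]=35
i=1: i≥r, start 0; Z[1]=0
i=2: i≥r, start 0; Z[2]=0
i=3: i≥r, start 0; Z[3]=1 scan→box=[3,4)
i=4: i≥r, start 0; Z[4]=0
i=5: i≥r, start 0; Z[5]=0
i=6: i≥r, start 0; Z[6]=0
i=7: i≥r, start 0; Z[7]=0
i=8: i≥r, start 0; Z[8]=0
i=9: i≥r, start 0; Z[9]=2 scan→box=[9,11)
i=10: min(r-i=1, Z[1]=0)=0; Z[10]=0
i=11: i≥r, start 0; Z[11]=0
i=12: i≥r, start 0; Z[12]=0
i=13: i≥r, start 0; Z[13]=1 scan→box=[13,14)
i=14: i≥r, start 0; Z[14]=0
i=15: i≥r, start 0; Z[15]=0
i=16: i≥r, start 0; Z[16]=0
i=17: i≥r, start 0; Z[17]=2 scan→box=[17,19)
i=18: min(r-i=1, Z[1]=0)=0; Z[18]=0
i=19: i≥r, start 0; Z[19]=0
i=20: i≥r, start 0; Z[20]=0
i=21: i≥r, start 0; Z[21]=0
i=22: i≥r, start 0; Z[22]=2 scan→box=[22,24)
i=23: min(r-i=1, Z[1]=0)=0; Z[23]=0
i=24: i≥r, start 0; Z[24]=0
i=25: i≥r, start 0; Z[25]=0
i=26: i≥r, start 0; Z[26]=0
i=27: i≥r, start 0; Z[27]=0
i=28: i≥r, start 0; Z[28]=2 scan→box=[28,30)
i=29: min(r-i=1, Z[1]=0)=0; Z[29]=0
i=30: i≥r, start 0; Z[30]=0
i=31: i≥r, start 0; Z[31]=2 scan→box=[31,33)
i=32: min(r-i=1, Z[1]=0)=0; Z[32]=0
i=33: i≥r, start 0; Z[33]=0
i=34: i≥r, start 0; Z[34]=0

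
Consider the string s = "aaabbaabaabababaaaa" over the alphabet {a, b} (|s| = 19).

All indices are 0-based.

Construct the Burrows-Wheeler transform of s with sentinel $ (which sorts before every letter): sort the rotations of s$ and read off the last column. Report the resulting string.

aaaab$bbababaaabaaaa

rank  rotation              last
    0  $aaabbaabaabababaaaa  a
    1  a$aaabbaabaabababaaa  a
    2  aa$aaabbaabaabababaa  a
    3  aaa$aaabbaabaabababa  a
    4  aaaa$aaabbaabaababab  b
    5  aaabbaabaabababaaaa$  $
    6  aabaabababaaaa$aaabb  b
    7  aabababaaaa$aaabbaab  b
    8  aabbaabaabababaaaa$a  a
    9  abaaaa$aaabbaabaabab  b
   10  abaabababaaaa$aaabba  a
   11  ababaaaa$aaabbaabaab  b
   12  abababaaaa$aaabbaaba  a
   13  abbaabaabababaaaa$aa  a
   14  baaaa$aaabbaabaababa  a
   15  baabaabababaaaa$aaab  b
   16  baabababaaaa$aaabbaa  a
   17  babaaaa$aaabbaabaaba  a
   18  bababaaaa$aaabbaabaa  a
   19  bbaabaabababaaaa$aaa  a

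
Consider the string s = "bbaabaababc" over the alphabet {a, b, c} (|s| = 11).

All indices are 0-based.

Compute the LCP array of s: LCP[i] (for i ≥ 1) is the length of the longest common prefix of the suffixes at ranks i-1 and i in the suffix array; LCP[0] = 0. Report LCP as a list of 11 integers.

[0, 4, 1, 3, 2, 0, 5, 2, 1, 1, 0]

rank | idx | suffix
   0 |   2 | aabaababc
   1 |   5 | aababc
   2 |   3 | abaababc
   3 |   6 | ababc
   4 |   8 | abc
   5 |   1 | baabaababc
   6 |   4 | baababc
   7 |   7 | babc
   8 |   0 | bbaabaababc
   9 |   9 | bc
  10 |  10 | c

SA = [2, 5, 3, 6, 8, 1, 4, 7, 0, 9, 10]
rank  pair      lcp
   1  s[2:],s[5:]  4  'aaba'
   2  s[5:],s[3:]  1  'a'
   3  s[3:],s[6:]  3  'aba'
   4  s[6:],s[8:]  2  'ab'
   5  s[8:],s[1:]  0  ''
   6  s[1:],s[4:]  5  'baaba'
   7  s[4:],s[7:]  2  'ba'
   8  s[7:],s[0:]  1  'b'
   9  s[0:],s[9:]  1  'b'
  10  s[9:],s[10:]  0  ''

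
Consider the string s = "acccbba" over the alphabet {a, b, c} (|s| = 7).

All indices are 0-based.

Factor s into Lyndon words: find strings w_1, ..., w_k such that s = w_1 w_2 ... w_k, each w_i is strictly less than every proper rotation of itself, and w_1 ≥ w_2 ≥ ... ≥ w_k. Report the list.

["acccbb", "a"]

emit factor 1: 'acccbb' (i=0, period=6)
emit factor 2: 'a' (i=6, period=1)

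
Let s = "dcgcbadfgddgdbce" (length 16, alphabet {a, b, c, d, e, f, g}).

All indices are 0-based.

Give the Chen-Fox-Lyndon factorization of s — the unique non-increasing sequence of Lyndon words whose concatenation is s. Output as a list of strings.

emit factor 1: 'd' (i=0, period=1)
emit factor 2: 'cg' (i=1, period=2)
emit factor 3: 'c' (i=3, period=1)
emit factor 4: 'b' (i=4, period=1)
emit factor 5: 'adfgddgdbce' (i=5, period=11)

["d", "cg", "c", "b", "adfgddgdbce"]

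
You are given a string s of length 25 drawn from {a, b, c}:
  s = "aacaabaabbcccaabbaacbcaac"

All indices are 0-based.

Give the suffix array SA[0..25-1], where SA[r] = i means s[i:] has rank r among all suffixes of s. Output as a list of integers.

[3, 13, 6, 22, 0, 17, 4, 14, 7, 23, 1, 18, 5, 16, 15, 8, 20, 9, 24, 2, 12, 21, 19, 11, 10]

rank→(start, suffix):
  0 → (3, 'aabaabbcccaabbaacbcaac')
  1 → (13, 'aabbaacbcaac')
  2 → (6, 'aabbcccaabbaacbcaac')
  3 → (22, 'aac')
  4 → (0, 'aacaabaabbcccaabbaacbcaac')
  5 → (17, 'aacbcaac')
  6 → (4, 'abaabbcccaabbaacbcaac')
  7 → (14, 'abbaacbcaac')
  8 → (7, 'abbcccaabbaacbcaac')
  9 → (23, 'ac')
  10 → (1, 'acaabaabbcccaabbaacbcaac')
  11 → (18, 'acbcaac')
  12 → (5, 'baabbcccaabbaacbcaac')
  13 → (16, 'baacbcaac')
  14 → (15, 'bbaacbcaac')
  15 → (8, 'bbcccaabbaacbcaac')
  16 → (20, 'bcaac')
  17 → (9, 'bcccaabbaacbcaac')
  18 → (24, 'c')
  19 → (2, 'caabaabbcccaabbaacbcaac')
  20 → (12, 'caabbaacbcaac')
  21 → (21, 'caac')
  22 → (19, 'cbcaac')
  23 → (11, 'ccaabbaacbcaac')
  24 → (10, 'cccaabbaacbcaac')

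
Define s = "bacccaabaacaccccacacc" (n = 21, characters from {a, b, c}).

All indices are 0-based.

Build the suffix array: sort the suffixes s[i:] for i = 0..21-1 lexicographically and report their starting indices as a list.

rank | idx | suffix
   0 |   5 | aabaacaccccacacc
   1 |   8 | aacaccccacacc
   2 |   6 | abaacaccccacacc
   3 |  16 | acacc
   4 |   9 | acaccccacacc
   5 |  18 | acc
   6 |   1 | acccaabaacaccccacacc
   7 |  11 | accccacacc
   8 |   7 | baacaccccacacc
   9 |   0 | bacccaabaacaccccacacc
  10 |  20 | c
  11 |   4 | caabaacaccccacacc
  12 |  15 | cacacc
  13 |  17 | cacc
  14 |  10 | caccccacacc
  15 |  19 | cc
  16 |   3 | ccaabaacaccccacacc
  17 |  14 | ccacacc
  18 |   2 | cccaabaacaccccacacc
  19 |  13 | cccacacc
  20 |  12 | ccccacacc

[5, 8, 6, 16, 9, 18, 1, 11, 7, 0, 20, 4, 15, 17, 10, 19, 3, 14, 2, 13, 12]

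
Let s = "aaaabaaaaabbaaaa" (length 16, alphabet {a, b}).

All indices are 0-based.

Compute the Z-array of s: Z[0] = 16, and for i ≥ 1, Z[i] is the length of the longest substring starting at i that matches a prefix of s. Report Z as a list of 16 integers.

[16, 3, 2, 1, 0, 4, 5, 3, 2, 1, 0, 0, 4, 3, 2, 1]

Z[0]=16
i=1: outside box; Z[1]=3 grow→box=[1,4)
i=2: min(r-i=2, Z[1]=3)=2; Z[2]=2
i=3: min(r-i=1, Z[2]=2)=1; Z[3]=1
i=4: outside box; Z[4]=0
i=5: outside box; Z[5]=4 grow→box=[5,9)
i=6: min(r-i=3, Z[1]=3)=3; Z[6]=5 grow→box=[6,11)
i=7: min(r-i=4, Z[1]=3)=3; Z[7]=3
i=8: min(r-i=3, Z[2]=2)=2; Z[8]=2
i=9: min(r-i=2, Z[3]=1)=1; Z[9]=1
i=10: min(r-i=1, Z[4]=0)=0; Z[10]=0
i=11: outside box; Z[11]=0
i=12: outside box; Z[12]=4 grow→box=[12,16)
i=13: min(r-i=3, Z[1]=3)=3; Z[13]=3
i=14: min(r-i=2, Z[2]=2)=2; Z[14]=2
i=15: min(r-i=1, Z[3]=1)=1; Z[15]=1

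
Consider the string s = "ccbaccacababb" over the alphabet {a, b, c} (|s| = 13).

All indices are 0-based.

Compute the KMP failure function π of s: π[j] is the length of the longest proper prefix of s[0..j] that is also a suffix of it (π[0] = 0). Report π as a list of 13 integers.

π[0] = 0
j=1 s[j]='c': π[1]=1 (border 'c')
j=2 s[j]='b': k: 1→0; π[2]=0 (border '')
j=3 s[j]='a': π[3]=0 (border '')
j=4 s[j]='c': π[4]=1 (border 'c')
j=5 s[j]='c': π[5]=2 (border 'cc')
j=6 s[j]='a': k: 2→1→0; π[6]=0 (border '')
j=7 s[j]='c': π[7]=1 (border 'c')
j=8 s[j]='a': k: 1→0; π[8]=0 (border '')
j=9 s[j]='b': π[9]=0 (border '')
j=10 s[j]='a': π[10]=0 (border '')
j=11 s[j]='b': π[11]=0 (border '')
j=12 s[j]='b': π[12]=0 (border '')

[0, 1, 0, 0, 1, 2, 0, 1, 0, 0, 0, 0, 0]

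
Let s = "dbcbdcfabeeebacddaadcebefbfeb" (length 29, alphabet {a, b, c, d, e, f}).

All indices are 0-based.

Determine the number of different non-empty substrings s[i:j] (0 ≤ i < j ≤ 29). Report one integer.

407

rank→(start, suffix):
  0 → (17, 'aadcebefbfeb')
  1 → (7, 'abeeebacddaadcebefbfeb')
  2 → (13, 'acddaadcebefbfeb')
  3 → (18, 'adcebefbfeb')
  4 → (28, 'b')
  5 → (12, 'bacddaadcebefbfeb')
  6 → (1, 'bcbdcfabeeebacddaadcebefbfeb')
  7 → (3, 'bdcfabeeebacddaadcebefbfeb')
  8 → (8, 'beeebacddaadcebefbfeb')
  9 → (22, 'befbfeb')
  10 → (25, 'bfeb')
  11 → (2, 'cbdcfabeeebacddaadcebefbfeb')
  12 → (14, 'cddaadcebefbfeb')
  13 → (20, 'cebefbfeb')
  14 → (5, 'cfabeeebacddaadcebefbfeb')
  15 → (16, 'daadcebefbfeb')
  16 → (0, 'dbcbdcfabeeebacddaadcebefbfeb')
  17 → (19, 'dcebefbfeb')
  18 → (4, 'dcfabeeebacddaadcebefbfeb')
  19 → (15, 'ddaadcebefbfeb')
  20 → (27, 'eb')
  21 → (11, 'ebacddaadcebefbfeb')
  22 → (21, 'ebefbfeb')
  23 → (10, 'eebacddaadcebefbfeb')
  24 → (9, 'eeebacddaadcebefbfeb')
  25 → (23, 'efbfeb')
  26 → (6, 'fabeeebacddaadcebefbfeb')
  27 → (24, 'fbfeb')
  28 → (26, 'feb')

SA = [17, 7, 13, 18, 28, 12, 1, 3, 8, 22, 25, 2, 14, 20, 5, 16, 0, 19, 4, 15, 27, 11, 21, 10, 9, 23, 6, 24, 26]
[i] adj suffixes → lcp
  [1] 17/7 → 1 ('a')
  [2] 7/13 → 1 ('a')
  [3] 13/18 → 1 ('a')
  [4] 18/28 → 0 ('')
  [5] 28/12 → 1 ('b')
  [6] 12/1 → 1 ('b')
  [7] 1/3 → 1 ('b')
  [8] 3/8 → 1 ('b')
  [9] 8/22 → 2 ('be')
  [10] 22/25 → 1 ('b')
  [11] 25/2 → 0 ('')
  [12] 2/14 → 1 ('c')
  [13] 14/20 → 1 ('c')
  [14] 20/5 → 1 ('c')
  [15] 5/16 → 0 ('')
  [16] 16/0 → 1 ('d')
  [17] 0/19 → 1 ('d')
  [18] 19/4 → 2 ('dc')
  [19] 4/15 → 1 ('d')
  [20] 15/27 → 0 ('')
  [21] 27/11 → 2 ('eb')
  [22] 11/21 → 2 ('eb')
  [23] 21/10 → 1 ('e')
  [24] 10/9 → 2 ('ee')
  [25] 9/23 → 1 ('e')
  [26] 23/6 → 0 ('')
  [27] 6/24 → 1 ('f')
  [28] 24/26 → 1 ('f')

n(n+1)/2 = 29·30/2 = 435
Σ LCP = 0 + 1 + 1 + 1 + 0 + 1 + 1 + 1 + 1 + 2 + 1 + 0 + 1 + 1 + 1 + 0 + 1 + 1 + 2 + 1 + 0 + 2 + 2 + 1 + 2 + 1 + 0 + 1 + 1 = 28
distinct = 435 − 28 = 407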